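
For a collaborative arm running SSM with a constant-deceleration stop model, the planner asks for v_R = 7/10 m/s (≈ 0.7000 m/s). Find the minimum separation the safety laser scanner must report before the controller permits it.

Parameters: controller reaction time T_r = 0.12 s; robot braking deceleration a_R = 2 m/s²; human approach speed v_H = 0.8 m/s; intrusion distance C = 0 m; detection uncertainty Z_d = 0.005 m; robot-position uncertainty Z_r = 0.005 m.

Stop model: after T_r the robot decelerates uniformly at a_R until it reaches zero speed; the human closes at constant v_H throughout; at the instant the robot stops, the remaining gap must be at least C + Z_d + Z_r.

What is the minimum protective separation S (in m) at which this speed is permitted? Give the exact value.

T_s = v_R/a_R = (7/10)/2 = 0.3500 s
reaction-phase robot travel = 0.7000·0.1200 = 0.0840 m
braking distance = 0.7000²/(2·2.0000) = 0.1225 m
human over T_r+T_s: 0.8000·(0.1200+0.3500) = 0.3760 m
residual clearance needed = 0.0000+0.0050+0.0050 = 0.0100 m
S_min ≈ 0.0840+0.1225+0.3760+0.0100  ⇒  S_min = 237/400 m

S_min = 237/400 m = 0.5925 m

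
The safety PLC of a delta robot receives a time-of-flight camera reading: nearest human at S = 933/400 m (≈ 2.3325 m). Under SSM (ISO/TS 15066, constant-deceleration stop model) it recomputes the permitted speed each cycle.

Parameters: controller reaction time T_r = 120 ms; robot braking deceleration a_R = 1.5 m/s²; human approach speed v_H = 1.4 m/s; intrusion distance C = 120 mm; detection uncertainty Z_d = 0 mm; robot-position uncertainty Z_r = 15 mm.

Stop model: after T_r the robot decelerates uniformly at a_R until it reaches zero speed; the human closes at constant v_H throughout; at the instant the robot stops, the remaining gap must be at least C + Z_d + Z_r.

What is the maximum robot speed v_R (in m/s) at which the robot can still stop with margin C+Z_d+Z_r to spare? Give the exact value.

collect terms ⇒ (1/3)·v_R² + (79/75)·v_R + (-4059/2000) = 0
  disc = (79/75)² − 4·(1/3)·(-4059/2000) = 85849/22500 ; √disc = 293/150
  v_R = (−(79/75) + 293/150) / (2·(1/3)) = 27/20 m/s
check:
T_s = v_R/a_R = (27/20)/(3/2) = 0.9000 s
robot covers v_R·T_r = 1.3500·0.1200 = 0.1620 m before braking
robot covers 1.3500·0.9000 − ½·1.5000·0.9000² = 0.6075 m while stopping
human over T_r+T_s: 1.4000·(0.1200+0.9000) = 1.4280 m
C+Z_d+Z_r = 0.1200+0.0000+0.0150 = 0.1350 m
sum ≈ 0.1620+0.6075+1.4280+0.1350 ≈ 2.3325 m = S ✓

v_R_max = 27/20 m/s = 1.3500 m/s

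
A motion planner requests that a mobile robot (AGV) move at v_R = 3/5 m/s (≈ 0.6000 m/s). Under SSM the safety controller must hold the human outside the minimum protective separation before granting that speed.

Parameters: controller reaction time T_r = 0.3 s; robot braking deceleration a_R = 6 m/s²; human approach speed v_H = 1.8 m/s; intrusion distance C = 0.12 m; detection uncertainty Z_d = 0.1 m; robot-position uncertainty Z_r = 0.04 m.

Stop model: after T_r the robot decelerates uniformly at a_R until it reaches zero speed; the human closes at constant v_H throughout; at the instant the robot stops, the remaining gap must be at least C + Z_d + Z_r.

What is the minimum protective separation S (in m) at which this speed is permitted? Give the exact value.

S_min = 119/100 m = 1.1900 m

T_s = v_R/a_R = (3/5)/6 = 0.1000 s
robot covers v_R·T_r = 0.6000·0.3000 = 0.1800 m before braking
braking distance = 0.6000²/(2·6.0000) = 0.0300 m
human closes 1.8000·0.4000 = 0.7200 m
margins: 0.1200+0.1000+0.0400 = 0.2600 m
S_min ≈ 0.1800+0.0300+0.7200+0.2600  ⇒  S_min = 119/100 m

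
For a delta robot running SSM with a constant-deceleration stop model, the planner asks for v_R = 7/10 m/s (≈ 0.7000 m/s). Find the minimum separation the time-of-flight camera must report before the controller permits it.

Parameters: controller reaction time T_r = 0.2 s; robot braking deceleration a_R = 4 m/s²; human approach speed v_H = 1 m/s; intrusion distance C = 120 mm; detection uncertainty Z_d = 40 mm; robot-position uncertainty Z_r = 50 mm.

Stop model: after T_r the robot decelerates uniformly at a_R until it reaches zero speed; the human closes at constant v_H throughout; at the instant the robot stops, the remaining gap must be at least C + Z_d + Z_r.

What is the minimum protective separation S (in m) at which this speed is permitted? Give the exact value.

S_min = 629/800 m = 0.7863 m

stop time T_s = (7/10)/4 = 0.1750 s
robot in T_r: 0.7000·0.2000 = 0.1400 m
braking distance = 0.7000²/(2·4.0000) = 0.0612 m
human closes 1.0000·0.3750 = 0.3750 m
C+Z_d+Z_r = 0.1200+0.0400+0.0500 = 0.2100 m
S_min ≈ 0.1400+0.0612+0.3750+0.2100  ⇒  S_min = 629/800 m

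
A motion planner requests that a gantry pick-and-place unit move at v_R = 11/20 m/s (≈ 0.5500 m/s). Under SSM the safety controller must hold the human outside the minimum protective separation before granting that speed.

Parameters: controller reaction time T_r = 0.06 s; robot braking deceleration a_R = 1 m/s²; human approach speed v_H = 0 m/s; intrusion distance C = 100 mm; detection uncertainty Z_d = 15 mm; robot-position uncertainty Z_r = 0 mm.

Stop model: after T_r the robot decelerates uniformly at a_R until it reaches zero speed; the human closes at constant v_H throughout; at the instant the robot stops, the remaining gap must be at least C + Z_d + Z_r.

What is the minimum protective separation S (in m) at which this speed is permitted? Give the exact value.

S_min = 1197/4000 m = 0.2993 m

T_s = v_R/a_R = (11/20)/1 = 0.5500 s
robot covers v_R·T_r = 0.5500·0.0600 = 0.0330 m before braking
robot under decel: 0.5500²/(2·1.0000) = 0.1512 m
person approaches 0.0000·(0.0600+0.5500) = 0.0000 m
C+Z_d+Z_r = 0.1000+0.0150+0.0000 = 0.1150 m
S_min ≈ 0.0330+0.1512+0.0000+0.1150  ⇒  S_min = 1197/4000 m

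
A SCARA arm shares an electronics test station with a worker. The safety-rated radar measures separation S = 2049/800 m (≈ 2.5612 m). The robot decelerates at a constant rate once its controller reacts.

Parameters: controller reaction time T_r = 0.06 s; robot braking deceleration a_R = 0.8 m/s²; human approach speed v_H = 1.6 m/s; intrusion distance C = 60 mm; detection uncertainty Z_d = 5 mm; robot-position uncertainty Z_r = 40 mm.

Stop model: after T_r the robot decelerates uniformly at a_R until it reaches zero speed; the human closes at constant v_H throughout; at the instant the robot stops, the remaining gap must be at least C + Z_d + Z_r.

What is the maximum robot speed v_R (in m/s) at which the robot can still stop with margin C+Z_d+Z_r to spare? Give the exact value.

at the boundary: (5/8)·v² + (103/50)·v + (-9441/4000) = 0
  disc = (103/50)² − 4·(5/8)·(-9441/4000) = 405769/40000 ; √disc = 637/200
  v_R = (−(103/50) + 637/200) / (2·(5/8)) = 9/10 m/s
check:
braking lasts T_s = (9/10)/(4/5) = 1.1250 s
robot covers v_R·T_r = 0.9000·0.0600 = 0.0540 m before braking
braking distance = 0.9000²/(2·0.8000) = 0.5062 m
person approaches 1.6000·(0.0600+1.1250) = 1.8960 m
C+Z_d+Z_r = 0.0600+0.0050+0.0400 = 0.1050 m
sum ≈ 0.0540+0.5062+1.8960+0.1050 ≈ 2.5612 m = S ✓

v_R_max = 9/10 m/s = 0.9000 m/s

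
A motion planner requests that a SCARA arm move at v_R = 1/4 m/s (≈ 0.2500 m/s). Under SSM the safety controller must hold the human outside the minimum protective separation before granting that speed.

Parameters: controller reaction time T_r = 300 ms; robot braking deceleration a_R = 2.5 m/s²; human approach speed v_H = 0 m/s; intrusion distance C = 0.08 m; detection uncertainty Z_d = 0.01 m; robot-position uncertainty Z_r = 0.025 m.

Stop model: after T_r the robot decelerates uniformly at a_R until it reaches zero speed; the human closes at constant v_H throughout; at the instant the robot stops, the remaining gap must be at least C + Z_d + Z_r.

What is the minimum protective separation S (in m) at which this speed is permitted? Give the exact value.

S_min = 81/400 m = 0.2025 m

braking lasts T_s = (1/4)/(5/2) = 0.1000 s
reaction-phase robot travel = 0.2500·0.3000 = 0.0750 m
robot covers 0.2500·0.1000 − ½·2.5000·0.1000² = 0.0125 m while stopping
human closes 0.0000·0.4000 = 0.0000 m
margins: 0.0800+0.0100+0.0250 = 0.1150 m
S_min ≈ 0.0750+0.0125+0.0000+0.1150  ⇒  S_min = 81/400 m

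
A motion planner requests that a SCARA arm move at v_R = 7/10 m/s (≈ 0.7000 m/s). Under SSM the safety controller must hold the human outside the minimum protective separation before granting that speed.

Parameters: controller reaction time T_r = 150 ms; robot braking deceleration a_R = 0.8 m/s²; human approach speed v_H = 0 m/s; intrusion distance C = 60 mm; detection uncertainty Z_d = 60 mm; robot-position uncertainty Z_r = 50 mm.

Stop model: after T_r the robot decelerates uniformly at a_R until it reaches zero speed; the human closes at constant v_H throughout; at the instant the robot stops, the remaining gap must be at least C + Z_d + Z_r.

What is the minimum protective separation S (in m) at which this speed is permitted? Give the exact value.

S_min = 93/160 m = 0.5813 m

stop time T_s = (7/10)/(4/5) = 0.8750 s
robot in T_r: 0.7000·0.1500 = 0.1050 m
braking distance = 0.7000²/(2·0.8000) = 0.3063 m
person approaches 0.0000·(0.1500+0.8750) = 0.0000 m
residual clearance needed = 0.0600+0.0600+0.0500 = 0.1700 m
S_min ≈ 0.1050+0.3063+0.0000+0.1700  ⇒  S_min = 93/160 m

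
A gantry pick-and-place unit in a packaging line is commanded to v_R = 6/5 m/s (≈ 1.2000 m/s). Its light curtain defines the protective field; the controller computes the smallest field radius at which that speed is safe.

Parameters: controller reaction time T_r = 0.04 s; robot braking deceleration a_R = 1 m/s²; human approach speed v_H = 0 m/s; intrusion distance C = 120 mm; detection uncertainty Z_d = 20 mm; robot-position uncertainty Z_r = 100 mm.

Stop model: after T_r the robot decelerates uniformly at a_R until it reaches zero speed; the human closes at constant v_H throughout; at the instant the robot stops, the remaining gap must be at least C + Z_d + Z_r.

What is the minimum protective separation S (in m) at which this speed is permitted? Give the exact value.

T_s = v_R/a_R = (6/5)/1 = 1.2000 s
robot covers v_R·T_r = 1.2000·0.0400 = 0.0480 m before braking
braking distance = 1.2000²/(2·1.0000) = 0.7200 m
human over T_r+T_s: 0.0000·(0.0400+1.2000) = 0.0000 m
C+Z_d+Z_r = 0.1200+0.0200+0.1000 = 0.2400 m
S_min ≈ 0.0480+0.7200+0.0000+0.2400  ⇒  S_min = 126/125 m

S_min = 126/125 m = 1.0080 m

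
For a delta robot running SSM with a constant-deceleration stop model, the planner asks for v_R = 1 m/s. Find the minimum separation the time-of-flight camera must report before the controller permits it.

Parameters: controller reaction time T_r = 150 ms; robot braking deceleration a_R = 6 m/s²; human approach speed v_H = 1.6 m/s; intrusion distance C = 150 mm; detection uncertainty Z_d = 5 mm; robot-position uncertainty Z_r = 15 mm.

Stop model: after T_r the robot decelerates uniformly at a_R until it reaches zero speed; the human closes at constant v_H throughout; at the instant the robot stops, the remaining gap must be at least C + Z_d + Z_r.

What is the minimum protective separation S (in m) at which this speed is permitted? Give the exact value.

braking lasts T_s = 1/6 = 0.1667 s
reaction-phase robot travel = 1.0000·0.1500 = 0.1500 m
braking distance = 1.0000²/(2·6.0000) = 0.0833 m
person approaches 1.6000·(0.1500+0.1667) = 0.5067 m
residual clearance needed = 0.1500+0.0050+0.0150 = 0.1700 m
S_min ≈ 0.1500+0.0833+0.5067+0.1700  ⇒  S_min = 91/100 m

S_min = 91/100 m = 0.9100 m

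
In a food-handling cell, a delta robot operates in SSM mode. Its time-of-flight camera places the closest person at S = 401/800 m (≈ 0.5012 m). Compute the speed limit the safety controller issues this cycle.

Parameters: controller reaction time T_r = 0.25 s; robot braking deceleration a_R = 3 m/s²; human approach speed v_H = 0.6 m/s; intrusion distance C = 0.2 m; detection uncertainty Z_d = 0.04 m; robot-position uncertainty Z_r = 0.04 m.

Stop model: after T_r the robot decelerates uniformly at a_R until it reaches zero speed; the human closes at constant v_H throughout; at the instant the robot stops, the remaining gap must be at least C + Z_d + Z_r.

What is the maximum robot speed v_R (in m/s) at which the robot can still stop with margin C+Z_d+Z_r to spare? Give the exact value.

v_R_max = 3/20 m/s = 0.1500 m/s

at the boundary: (1/6)·v² + (9/20)·v + (-57/800) = 0
  disc = (9/20)² − 4·(1/6)·(-57/800) = 1/4 ; √disc = 1/2
  v_R = (−(9/20) + 1/2) / (2·(1/6)) = 3/20 m/s
check:
T_s = v_R/a_R = (3/20)/3 = 0.0500 s
reaction-phase robot travel = 0.1500·0.2500 = 0.0375 m
robot under decel: 0.1500²/(2·3.0000) = 0.0037 m
human closes 0.6000·0.3000 = 0.1800 m
margins: 0.2000+0.0400+0.0400 = 0.2800 m
sum ≈ 0.0375+0.0037+0.1800+0.2800 ≈ 0.5012 m = S ✓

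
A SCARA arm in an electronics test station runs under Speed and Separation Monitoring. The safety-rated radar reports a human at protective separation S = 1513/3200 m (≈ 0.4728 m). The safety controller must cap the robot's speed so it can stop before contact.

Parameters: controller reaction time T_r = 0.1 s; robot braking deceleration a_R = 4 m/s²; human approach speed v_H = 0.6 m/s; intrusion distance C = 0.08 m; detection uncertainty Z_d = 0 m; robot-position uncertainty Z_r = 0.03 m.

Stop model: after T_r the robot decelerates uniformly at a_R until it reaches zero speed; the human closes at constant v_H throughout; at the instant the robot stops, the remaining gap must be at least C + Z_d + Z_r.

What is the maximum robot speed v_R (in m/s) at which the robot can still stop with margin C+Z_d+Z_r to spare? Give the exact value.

v_R_max = 17/20 m/s = 0.8500 m/s

collect terms ⇒ (1/8)·v_R² + (1/4)·v_R + (-969/3200) = 0
  disc = (1/4)² − 4·(1/8)·(-969/3200) = 1369/6400 ; √disc = 37/80
  v_R = (−(1/4) + 37/80) / (2·(1/8)) = 17/20 m/s
check:
stop time T_s = (17/20)/4 = 0.2125 s
robot in T_r: 0.8500·0.1000 = 0.0850 m
robot under decel: 0.8500²/(2·4.0000) = 0.0903 m
person approaches 0.6000·(0.1000+0.2125) = 0.1875 m
margins: 0.0800+0.0000+0.0300 = 0.1100 m
sum ≈ 0.0850+0.0903+0.1875+0.1100 ≈ 0.4728 m = S ✓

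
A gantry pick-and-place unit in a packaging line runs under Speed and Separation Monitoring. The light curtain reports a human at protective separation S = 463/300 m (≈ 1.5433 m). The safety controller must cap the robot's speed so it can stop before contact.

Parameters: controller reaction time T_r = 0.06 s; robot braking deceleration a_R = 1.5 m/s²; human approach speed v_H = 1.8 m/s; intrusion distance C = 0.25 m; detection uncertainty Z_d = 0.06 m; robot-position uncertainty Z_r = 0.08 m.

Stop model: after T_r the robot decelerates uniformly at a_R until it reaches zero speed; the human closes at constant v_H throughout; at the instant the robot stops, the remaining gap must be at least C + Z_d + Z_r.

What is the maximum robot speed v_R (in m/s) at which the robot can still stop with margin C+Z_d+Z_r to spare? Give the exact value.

v_R_max = 7/10 m/s = 0.7000 m/s

quadratic (1/3)·v² + (63/50)·v + (-392/375) = 0
  disc = (63/50)² − 4·(1/3)·(-392/375) = 67081/22500 ; √disc = 259/150
  v_R = (−(63/50) + 259/150) / (2·(1/3)) = 7/10 m/s
check:
T_s = v_R/a_R = (7/10)/(3/2) = 0.4667 s
robot in T_r: 0.7000·0.0600 = 0.0420 m
robot covers 0.7000·0.4667 − ½·1.5000·0.4667² = 0.1633 m while stopping
person approaches 1.8000·(0.0600+0.4667) = 0.9480 m
C+Z_d+Z_r = 0.2500+0.0600+0.0800 = 0.3900 m
sum ≈ 0.0420+0.1633+0.9480+0.3900 ≈ 1.5433 m = S ✓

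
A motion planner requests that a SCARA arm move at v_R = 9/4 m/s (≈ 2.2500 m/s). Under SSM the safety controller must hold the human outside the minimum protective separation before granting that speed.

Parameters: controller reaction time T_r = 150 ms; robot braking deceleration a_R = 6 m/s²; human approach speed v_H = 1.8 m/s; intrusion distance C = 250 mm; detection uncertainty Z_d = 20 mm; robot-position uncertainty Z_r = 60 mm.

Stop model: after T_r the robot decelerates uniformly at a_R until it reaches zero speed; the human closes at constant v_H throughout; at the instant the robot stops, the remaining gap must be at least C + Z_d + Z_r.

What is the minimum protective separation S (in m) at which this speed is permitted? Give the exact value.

S_min = 651/320 m = 2.0344 m

T_s = v_R/a_R = (9/4)/6 = 0.3750 s
robot covers v_R·T_r = 2.2500·0.1500 = 0.3375 m before braking
braking distance = 2.2500²/(2·6.0000) = 0.4219 m
human closes 1.8000·0.5250 = 0.9450 m
residual clearance needed = 0.2500+0.0200+0.0600 = 0.3300 m
S_min ≈ 0.3375+0.4219+0.9450+0.3300  ⇒  S_min = 651/320 m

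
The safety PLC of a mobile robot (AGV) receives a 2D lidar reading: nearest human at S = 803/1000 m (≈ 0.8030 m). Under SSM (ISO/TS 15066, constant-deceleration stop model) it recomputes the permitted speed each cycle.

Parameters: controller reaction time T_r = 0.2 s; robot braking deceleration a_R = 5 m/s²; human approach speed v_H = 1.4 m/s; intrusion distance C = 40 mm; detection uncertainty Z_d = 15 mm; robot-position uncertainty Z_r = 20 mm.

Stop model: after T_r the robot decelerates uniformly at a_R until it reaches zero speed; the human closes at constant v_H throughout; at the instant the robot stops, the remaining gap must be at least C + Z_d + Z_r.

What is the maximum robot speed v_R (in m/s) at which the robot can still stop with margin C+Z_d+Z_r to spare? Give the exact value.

v_R_max = 4/5 m/s = 0.8000 m/s

collect terms ⇒ (1/10)·v_R² + (12/25)·v_R + (-56/125) = 0
  disc = (12/25)² − 4·(1/10)·(-56/125) = 256/625 ; √disc = 16/25
  v_R = (−(12/25) + 16/25) / (2·(1/10)) = 4/5 m/s
check:
T_s = v_R/a_R = (4/5)/5 = 0.1600 s
robot covers v_R·T_r = 0.8000·0.2000 = 0.1600 m before braking
robot covers 0.8000·0.1600 − ½·5.0000·0.1600² = 0.0640 m while stopping
person approaches 1.4000·(0.2000+0.1600) = 0.5040 m
margins: 0.0400+0.0150+0.0200 = 0.0750 m
sum ≈ 0.1600+0.0640+0.5040+0.0750 ≈ 0.8030 m = S ✓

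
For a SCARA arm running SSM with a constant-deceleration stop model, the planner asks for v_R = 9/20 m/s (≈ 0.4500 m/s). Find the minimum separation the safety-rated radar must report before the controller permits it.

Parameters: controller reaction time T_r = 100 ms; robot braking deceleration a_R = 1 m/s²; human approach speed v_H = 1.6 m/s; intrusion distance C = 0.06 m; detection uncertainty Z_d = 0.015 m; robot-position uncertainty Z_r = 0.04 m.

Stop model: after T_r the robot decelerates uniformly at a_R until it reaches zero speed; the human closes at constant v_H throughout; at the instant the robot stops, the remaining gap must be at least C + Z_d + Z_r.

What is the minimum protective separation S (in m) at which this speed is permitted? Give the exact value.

braking lasts T_s = (9/20)/1 = 0.4500 s
robot in T_r: 0.4500·0.1000 = 0.0450 m
robot covers 0.4500·0.4500 − ½·1.0000·0.4500² = 0.1013 m while stopping
human over T_r+T_s: 1.6000·(0.1000+0.4500) = 0.8800 m
residual clearance needed = 0.0600+0.0150+0.0400 = 0.1150 m
S_min ≈ 0.0450+0.1013+0.8800+0.1150  ⇒  S_min = 913/800 m

S_min = 913/800 m = 1.1413 m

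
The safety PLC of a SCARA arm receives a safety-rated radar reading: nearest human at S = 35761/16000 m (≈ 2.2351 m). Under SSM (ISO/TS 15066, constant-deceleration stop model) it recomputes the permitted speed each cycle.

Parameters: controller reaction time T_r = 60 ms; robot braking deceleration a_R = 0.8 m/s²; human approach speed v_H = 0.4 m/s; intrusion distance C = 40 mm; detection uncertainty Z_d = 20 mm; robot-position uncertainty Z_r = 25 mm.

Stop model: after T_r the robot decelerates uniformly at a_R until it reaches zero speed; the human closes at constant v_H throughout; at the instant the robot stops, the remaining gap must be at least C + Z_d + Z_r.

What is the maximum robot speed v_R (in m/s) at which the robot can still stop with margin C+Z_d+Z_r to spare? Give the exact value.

at the boundary: (5/8)·v² + (14/25)·v + (-34017/16000) = 0
  disc = (14/25)² − 4·(5/8)·(-34017/16000) = 900601/160000 ; √disc = 949/400
  v_R = (−(14/25) + 949/400) / (2·(5/8)) = 29/20 m/s
check:
T_s = v_R/a_R = (29/20)/(4/5) = 1.8125 s
robot covers v_R·T_r = 1.4500·0.0600 = 0.0870 m before braking
braking distance = 1.4500²/(2·0.8000) = 1.3141 m
human closes 0.4000·1.8725 = 0.7490 m
C+Z_d+Z_r = 0.0400+0.0200+0.0250 = 0.0850 m
sum ≈ 0.0870+1.3141+0.7490+0.0850 ≈ 2.2351 m = S ✓

v_R_max = 29/20 m/s = 1.4500 m/s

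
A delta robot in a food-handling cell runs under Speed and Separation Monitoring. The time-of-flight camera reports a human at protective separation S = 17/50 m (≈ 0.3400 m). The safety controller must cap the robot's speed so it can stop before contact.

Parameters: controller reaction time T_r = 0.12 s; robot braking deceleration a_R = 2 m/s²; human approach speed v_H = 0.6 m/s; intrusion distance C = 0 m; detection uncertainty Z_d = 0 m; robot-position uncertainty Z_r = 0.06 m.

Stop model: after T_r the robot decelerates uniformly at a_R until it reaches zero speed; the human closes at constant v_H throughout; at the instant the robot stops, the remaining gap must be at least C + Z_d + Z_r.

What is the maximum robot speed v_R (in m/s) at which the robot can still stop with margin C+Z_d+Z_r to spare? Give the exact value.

collect terms ⇒ (1/4)·v_R² + (21/50)·v_R + (-26/125) = 0
  disc = (21/50)² − 4·(1/4)·(-26/125) = 961/2500 ; √disc = 31/50
  v_R = (−(21/50) + 31/50) / (2·(1/4)) = 2/5 m/s
check:
T_s = v_R/a_R = (2/5)/2 = 0.2000 s
reaction-phase robot travel = 0.4000·0.1200 = 0.0480 m
robot covers 0.4000·0.2000 − ½·2.0000·0.2000² = 0.0400 m while stopping
human over T_r+T_s: 0.6000·(0.1200+0.2000) = 0.1920 m
residual clearance needed = 0.0000+0.0000+0.0600 = 0.0600 m
sum ≈ 0.0480+0.0400+0.1920+0.0600 ≈ 0.3400 m = S ✓

v_R_max = 2/5 m/s = 0.4000 m/s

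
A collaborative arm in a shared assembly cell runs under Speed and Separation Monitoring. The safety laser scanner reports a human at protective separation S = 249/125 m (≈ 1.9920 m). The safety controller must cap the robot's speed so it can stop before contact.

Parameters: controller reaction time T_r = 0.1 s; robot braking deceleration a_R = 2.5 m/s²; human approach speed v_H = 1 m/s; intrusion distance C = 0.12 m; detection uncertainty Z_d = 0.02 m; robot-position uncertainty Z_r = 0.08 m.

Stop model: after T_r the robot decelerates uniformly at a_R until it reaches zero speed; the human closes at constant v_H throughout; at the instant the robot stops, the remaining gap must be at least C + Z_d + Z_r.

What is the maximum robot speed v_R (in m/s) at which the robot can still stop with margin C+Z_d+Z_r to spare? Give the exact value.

v_R_max = 19/10 m/s = 1.9000 m/s

quadratic (1/5)·v² + (1/2)·v + (-209/125) = 0
  disc = (1/2)² − 4·(1/5)·(-209/125) = 3969/2500 ; √disc = 63/50
  v_R = (−(1/2) + 63/50) / (2·(1/5)) = 19/10 m/s
check:
stop time T_s = (19/10)/(5/2) = 0.7600 s
robot covers v_R·T_r = 1.9000·0.1000 = 0.1900 m before braking
robot under decel: 1.9000²/(2·2.5000) = 0.7220 m
human closes 1.0000·0.8600 = 0.8600 m
C+Z_d+Z_r = 0.1200+0.0200+0.0800 = 0.2200 m
sum ≈ 0.1900+0.7220+0.8600+0.2200 ≈ 1.9920 m = S ✓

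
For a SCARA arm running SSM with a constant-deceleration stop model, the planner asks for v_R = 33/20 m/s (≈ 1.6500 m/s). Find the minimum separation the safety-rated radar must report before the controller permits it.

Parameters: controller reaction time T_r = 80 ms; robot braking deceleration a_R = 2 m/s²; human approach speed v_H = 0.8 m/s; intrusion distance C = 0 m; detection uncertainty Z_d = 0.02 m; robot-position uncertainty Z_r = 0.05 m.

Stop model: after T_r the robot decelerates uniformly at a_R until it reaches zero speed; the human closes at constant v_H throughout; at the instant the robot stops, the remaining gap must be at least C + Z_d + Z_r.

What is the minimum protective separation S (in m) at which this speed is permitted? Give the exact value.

S_min = 12853/8000 m = 1.6066 m

stop time T_s = (33/20)/2 = 0.8250 s
robot in T_r: 1.6500·0.0800 = 0.1320 m
robot under decel: 1.6500²/(2·2.0000) = 0.6806 m
person approaches 0.8000·(0.0800+0.8250) = 0.7240 m
residual clearance needed = 0.0000+0.0200+0.0500 = 0.0700 m
S_min ≈ 0.1320+0.6806+0.7240+0.0700  ⇒  S_min = 12853/8000 m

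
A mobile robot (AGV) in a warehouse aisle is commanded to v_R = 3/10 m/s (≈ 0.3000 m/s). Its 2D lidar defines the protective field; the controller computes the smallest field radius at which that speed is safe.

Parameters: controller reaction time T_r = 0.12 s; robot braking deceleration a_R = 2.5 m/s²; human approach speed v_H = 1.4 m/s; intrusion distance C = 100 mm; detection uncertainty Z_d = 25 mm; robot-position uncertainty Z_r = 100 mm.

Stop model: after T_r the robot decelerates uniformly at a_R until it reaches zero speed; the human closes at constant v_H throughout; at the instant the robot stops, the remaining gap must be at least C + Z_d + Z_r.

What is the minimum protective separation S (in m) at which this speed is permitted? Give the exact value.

T_s = v_R/a_R = (3/10)/(5/2) = 0.1200 s
reaction-phase robot travel = 0.3000·0.1200 = 0.0360 m
braking distance = 0.3000²/(2·2.5000) = 0.0180 m
human closes 1.4000·0.2400 = 0.3360 m
C+Z_d+Z_r = 0.1000+0.0250+0.1000 = 0.2250 m
S_min ≈ 0.0360+0.0180+0.3360+0.2250  ⇒  S_min = 123/200 m

S_min = 123/200 m = 0.6150 m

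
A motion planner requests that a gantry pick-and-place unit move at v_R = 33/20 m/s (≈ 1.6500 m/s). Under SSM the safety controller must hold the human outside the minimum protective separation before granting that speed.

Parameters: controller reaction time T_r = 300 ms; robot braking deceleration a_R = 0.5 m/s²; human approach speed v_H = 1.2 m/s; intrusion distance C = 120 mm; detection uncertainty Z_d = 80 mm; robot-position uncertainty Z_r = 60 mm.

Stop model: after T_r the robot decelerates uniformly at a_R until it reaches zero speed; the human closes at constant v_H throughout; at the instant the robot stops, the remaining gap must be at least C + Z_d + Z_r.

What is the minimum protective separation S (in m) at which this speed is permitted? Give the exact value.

S_min = 3119/400 m = 7.7975 m

braking lasts T_s = (33/20)/(1/2) = 3.3000 s
reaction-phase robot travel = 1.6500·0.3000 = 0.4950 m
robot covers 1.6500·3.3000 − ½·0.5000·3.3000² = 2.7225 m while stopping
human closes 1.2000·3.6000 = 4.3200 m
residual clearance needed = 0.1200+0.0800+0.0600 = 0.2600 m
S_min ≈ 0.4950+2.7225+4.3200+0.2600  ⇒  S_min = 3119/400 m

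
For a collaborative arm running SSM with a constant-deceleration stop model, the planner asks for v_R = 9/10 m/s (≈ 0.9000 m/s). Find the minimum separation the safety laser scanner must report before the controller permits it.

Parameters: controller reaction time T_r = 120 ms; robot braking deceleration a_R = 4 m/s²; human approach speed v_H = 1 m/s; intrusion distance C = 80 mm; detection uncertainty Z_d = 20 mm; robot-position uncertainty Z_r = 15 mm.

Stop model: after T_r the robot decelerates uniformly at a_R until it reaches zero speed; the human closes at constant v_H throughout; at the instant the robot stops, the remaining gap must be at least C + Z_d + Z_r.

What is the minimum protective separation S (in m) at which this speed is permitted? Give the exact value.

S_min = 2677/4000 m = 0.6693 m

T_s = v_R/a_R = (9/10)/4 = 0.2250 s
reaction-phase robot travel = 0.9000·0.1200 = 0.1080 m
robot covers 0.9000·0.2250 − ½·4.0000·0.2250² = 0.1013 m while stopping
human over T_r+T_s: 1.0000·(0.1200+0.2250) = 0.3450 m
residual clearance needed = 0.0800+0.0200+0.0150 = 0.1150 m
S_min ≈ 0.1080+0.1013+0.3450+0.1150  ⇒  S_min = 2677/4000 m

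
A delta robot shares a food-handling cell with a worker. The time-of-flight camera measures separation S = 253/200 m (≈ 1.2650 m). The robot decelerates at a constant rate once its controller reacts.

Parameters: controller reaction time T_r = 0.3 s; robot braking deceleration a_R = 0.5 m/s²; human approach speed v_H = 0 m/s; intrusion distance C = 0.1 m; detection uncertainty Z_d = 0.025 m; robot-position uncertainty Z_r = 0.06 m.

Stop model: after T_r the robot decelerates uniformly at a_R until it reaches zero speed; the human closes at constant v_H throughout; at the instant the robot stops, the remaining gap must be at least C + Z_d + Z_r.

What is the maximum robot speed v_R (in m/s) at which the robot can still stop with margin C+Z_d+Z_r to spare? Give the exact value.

quadratic (1)·v² + (3/10)·v + (-27/25) = 0
  disc = (3/10)² − 4·(1)·(-27/25) = 441/100 ; √disc = 21/10
  v_R = (−(3/10) + 21/10) / (2·(1)) = 9/10 m/s
check:
T_s = v_R/a_R = (9/10)/(1/2) = 1.8000 s
robot in T_r: 0.9000·0.3000 = 0.2700 m
robot under decel: 0.9000²/(2·0.5000) = 0.8100 m
human over T_r+T_s: 0.0000·(0.3000+1.8000) = 0.0000 m
residual clearance needed = 0.1000+0.0250+0.0600 = 0.1850 m
sum ≈ 0.2700+0.8100+0.0000+0.1850 ≈ 1.2650 m = S ✓

v_R_max = 9/10 m/s = 0.9000 m/s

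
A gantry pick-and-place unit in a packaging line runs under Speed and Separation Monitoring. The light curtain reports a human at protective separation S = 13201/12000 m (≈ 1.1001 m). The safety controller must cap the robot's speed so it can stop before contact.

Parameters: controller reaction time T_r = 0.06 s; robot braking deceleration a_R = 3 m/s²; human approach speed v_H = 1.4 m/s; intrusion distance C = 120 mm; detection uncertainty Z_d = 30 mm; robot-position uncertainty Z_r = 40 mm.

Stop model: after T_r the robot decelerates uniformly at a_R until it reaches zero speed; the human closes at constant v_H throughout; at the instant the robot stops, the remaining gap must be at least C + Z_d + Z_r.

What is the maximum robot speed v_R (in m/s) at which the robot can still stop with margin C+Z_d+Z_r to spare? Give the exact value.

quadratic (1/6)·v² + (79/150)·v + (-9913/12000) = 0
  disc = (79/150)² − 4·(1/6)·(-9913/12000) = 8281/10000 ; √disc = 91/100
  v_R = (−(79/150) + 91/100) / (2·(1/6)) = 23/20 m/s
check:
stop time T_s = (23/20)/3 = 0.3833 s
reaction-phase robot travel = 1.1500·0.0600 = 0.0690 m
braking distance = 1.1500²/(2·3.0000) = 0.2204 m
person approaches 1.4000·(0.0600+0.3833) = 0.6207 m
margins: 0.1200+0.0300+0.0400 = 0.1900 m
sum ≈ 0.0690+0.2204+0.6207+0.1900 ≈ 1.1001 m = S ✓

v_R_max = 23/20 m/s = 1.1500 m/s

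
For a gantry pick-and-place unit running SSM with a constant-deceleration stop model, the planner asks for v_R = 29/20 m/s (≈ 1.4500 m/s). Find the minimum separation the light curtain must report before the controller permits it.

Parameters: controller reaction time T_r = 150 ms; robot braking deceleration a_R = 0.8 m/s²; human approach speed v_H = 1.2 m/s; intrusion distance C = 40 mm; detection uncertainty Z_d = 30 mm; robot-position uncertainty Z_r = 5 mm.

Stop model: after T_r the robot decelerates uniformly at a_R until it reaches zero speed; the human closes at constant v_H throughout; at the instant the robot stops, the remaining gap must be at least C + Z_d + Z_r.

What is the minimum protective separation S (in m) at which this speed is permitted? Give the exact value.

S_min = 12677/3200 m = 3.9616 m

T_s = v_R/a_R = (29/20)/(4/5) = 1.8125 s
reaction-phase robot travel = 1.4500·0.1500 = 0.2175 m
braking distance = 1.4500²/(2·0.8000) = 1.3141 m
human over T_r+T_s: 1.2000·(0.1500+1.8125) = 2.3550 m
C+Z_d+Z_r = 0.0400+0.0300+0.0050 = 0.0750 m
S_min ≈ 0.2175+1.3141+2.3550+0.0750  ⇒  S_min = 12677/3200 m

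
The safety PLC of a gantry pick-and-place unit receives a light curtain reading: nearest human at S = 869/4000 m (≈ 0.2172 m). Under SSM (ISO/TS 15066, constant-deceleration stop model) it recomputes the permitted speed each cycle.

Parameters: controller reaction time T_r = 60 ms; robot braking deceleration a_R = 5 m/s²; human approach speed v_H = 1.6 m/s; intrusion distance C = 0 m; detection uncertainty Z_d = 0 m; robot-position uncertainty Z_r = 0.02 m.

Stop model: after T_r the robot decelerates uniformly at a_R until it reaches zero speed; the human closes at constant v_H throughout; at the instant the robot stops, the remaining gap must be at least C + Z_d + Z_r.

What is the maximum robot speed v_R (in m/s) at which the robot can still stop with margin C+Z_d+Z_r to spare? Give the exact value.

at the boundary: (1/10)·v² + (19/50)·v + (-81/800) = 0
  disc = (19/50)² − 4·(1/10)·(-81/800) = 1849/10000 ; √disc = 43/100
  v_R = (−(19/50) + 43/100) / (2·(1/10)) = 1/4 m/s
check:
stop time T_s = (1/4)/5 = 0.0500 s
reaction-phase robot travel = 0.2500·0.0600 = 0.0150 m
robot under decel: 0.2500²/(2·5.0000) = 0.0063 m
human closes 1.6000·0.1100 = 0.1760 m
margins: 0.0000+0.0000+0.0200 = 0.0200 m
sum ≈ 0.0150+0.0063+0.1760+0.0200 ≈ 0.2172 m = S ✓

v_R_max = 1/4 m/s = 0.2500 m/s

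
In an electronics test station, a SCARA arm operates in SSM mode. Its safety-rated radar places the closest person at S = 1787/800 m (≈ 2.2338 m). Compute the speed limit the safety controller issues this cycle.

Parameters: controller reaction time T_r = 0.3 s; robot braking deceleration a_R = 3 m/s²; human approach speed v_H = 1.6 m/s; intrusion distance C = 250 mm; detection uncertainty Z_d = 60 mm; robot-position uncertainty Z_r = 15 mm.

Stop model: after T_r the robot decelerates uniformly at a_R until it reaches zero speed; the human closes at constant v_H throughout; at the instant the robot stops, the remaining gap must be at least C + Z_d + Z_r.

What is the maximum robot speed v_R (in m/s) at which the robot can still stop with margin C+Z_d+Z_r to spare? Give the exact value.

quadratic (1/6)·v² + (5/6)·v + (-1143/800) = 0
  disc = (5/6)² − 4·(1/6)·(-1143/800) = 5929/3600 ; √disc = 77/60
  v_R = (−(5/6) + 77/60) / (2·(1/6)) = 27/20 m/s
check:
braking lasts T_s = (27/20)/3 = 0.4500 s
robot in T_r: 1.3500·0.3000 = 0.4050 m
robot covers 1.3500·0.4500 − ½·3.0000·0.4500² = 0.3038 m while stopping
human over T_r+T_s: 1.6000·(0.3000+0.4500) = 1.2000 m
C+Z_d+Z_r = 0.2500+0.0600+0.0150 = 0.3250 m
sum ≈ 0.4050+0.3038+1.2000+0.3250 ≈ 2.2338 m = S ✓

v_R_max = 27/20 m/s = 1.3500 m/s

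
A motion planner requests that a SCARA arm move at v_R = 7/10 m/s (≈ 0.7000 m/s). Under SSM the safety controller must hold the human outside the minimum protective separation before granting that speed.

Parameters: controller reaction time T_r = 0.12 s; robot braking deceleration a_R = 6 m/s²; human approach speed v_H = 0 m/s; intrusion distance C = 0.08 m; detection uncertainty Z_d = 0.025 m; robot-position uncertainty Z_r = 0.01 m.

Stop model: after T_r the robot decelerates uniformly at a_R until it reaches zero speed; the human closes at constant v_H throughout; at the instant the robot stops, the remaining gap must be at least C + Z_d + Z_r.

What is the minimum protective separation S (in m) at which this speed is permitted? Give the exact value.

S_min = 1439/6000 m = 0.2398 m

T_s = v_R/a_R = (7/10)/6 = 0.1167 s
robot covers v_R·T_r = 0.7000·0.1200 = 0.0840 m before braking
robot under decel: 0.7000²/(2·6.0000) = 0.0408 m
human closes 0.0000·0.2367 = 0.0000 m
residual clearance needed = 0.0800+0.0250+0.0100 = 0.1150 m
S_min ≈ 0.0840+0.0408+0.0000+0.1150  ⇒  S_min = 1439/6000 m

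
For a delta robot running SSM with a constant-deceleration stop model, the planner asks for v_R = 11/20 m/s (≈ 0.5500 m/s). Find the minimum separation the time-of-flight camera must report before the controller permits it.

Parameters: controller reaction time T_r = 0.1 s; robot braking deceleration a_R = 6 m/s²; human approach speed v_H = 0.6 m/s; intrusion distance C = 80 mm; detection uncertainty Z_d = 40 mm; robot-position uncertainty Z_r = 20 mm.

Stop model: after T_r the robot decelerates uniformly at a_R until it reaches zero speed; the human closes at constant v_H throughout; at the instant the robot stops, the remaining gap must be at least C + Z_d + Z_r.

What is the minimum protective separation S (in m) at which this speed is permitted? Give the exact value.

braking lasts T_s = (11/20)/6 = 0.0917 s
robot covers v_R·T_r = 0.5500·0.1000 = 0.0550 m before braking
robot under decel: 0.5500²/(2·6.0000) = 0.0252 m
person approaches 0.6000·(0.1000+0.0917) = 0.1150 m
C+Z_d+Z_r = 0.0800+0.0400+0.0200 = 0.1400 m
S_min ≈ 0.0550+0.0252+0.1150+0.1400  ⇒  S_min = 1609/4800 m

S_min = 1609/4800 m = 0.3352 m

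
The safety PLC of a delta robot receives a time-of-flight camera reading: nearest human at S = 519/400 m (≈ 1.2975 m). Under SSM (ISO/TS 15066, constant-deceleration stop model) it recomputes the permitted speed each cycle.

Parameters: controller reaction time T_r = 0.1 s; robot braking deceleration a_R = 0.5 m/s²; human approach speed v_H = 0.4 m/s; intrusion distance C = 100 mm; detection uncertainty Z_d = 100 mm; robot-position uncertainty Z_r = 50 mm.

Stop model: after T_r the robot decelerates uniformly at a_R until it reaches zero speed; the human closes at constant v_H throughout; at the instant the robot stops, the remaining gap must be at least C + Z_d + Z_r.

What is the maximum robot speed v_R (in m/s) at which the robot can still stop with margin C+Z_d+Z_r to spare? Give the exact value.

at the boundary: (1)·v² + (9/10)·v + (-403/400) = 0
  disc = (9/10)² − 4·(1)·(-403/400) = 121/25 ; √disc = 11/5
  v_R = (−(9/10) + 11/5) / (2·(1)) = 13/20 m/s
check:
T_s = v_R/a_R = (13/20)/(1/2) = 1.3000 s
robot in T_r: 0.6500·0.1000 = 0.0650 m
braking distance = 0.6500²/(2·0.5000) = 0.4225 m
human over T_r+T_s: 0.4000·(0.1000+1.3000) = 0.5600 m
C+Z_d+Z_r = 0.1000+0.1000+0.0500 = 0.2500 m
sum ≈ 0.0650+0.4225+0.5600+0.2500 ≈ 1.2975 m = S ✓

v_R_max = 13/20 m/s = 0.6500 m/s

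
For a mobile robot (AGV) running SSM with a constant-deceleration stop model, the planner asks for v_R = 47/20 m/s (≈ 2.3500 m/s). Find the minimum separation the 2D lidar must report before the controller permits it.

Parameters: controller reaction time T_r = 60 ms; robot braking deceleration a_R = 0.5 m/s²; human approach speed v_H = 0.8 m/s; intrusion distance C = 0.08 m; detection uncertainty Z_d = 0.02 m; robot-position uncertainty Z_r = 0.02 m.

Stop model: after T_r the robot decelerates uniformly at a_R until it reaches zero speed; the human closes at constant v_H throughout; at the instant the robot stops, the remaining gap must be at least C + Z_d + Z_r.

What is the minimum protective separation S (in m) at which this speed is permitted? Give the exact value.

S_min = 19183/2000 m = 9.5915 m

stop time T_s = (47/20)/(1/2) = 4.7000 s
robot covers v_R·T_r = 2.3500·0.0600 = 0.1410 m before braking
robot under decel: 2.3500²/(2·0.5000) = 5.5225 m
person approaches 0.8000·(0.0600+4.7000) = 3.8080 m
margins: 0.0800+0.0200+0.0200 = 0.1200 m
S_min ≈ 0.1410+5.5225+3.8080+0.1200  ⇒  S_min = 19183/2000 m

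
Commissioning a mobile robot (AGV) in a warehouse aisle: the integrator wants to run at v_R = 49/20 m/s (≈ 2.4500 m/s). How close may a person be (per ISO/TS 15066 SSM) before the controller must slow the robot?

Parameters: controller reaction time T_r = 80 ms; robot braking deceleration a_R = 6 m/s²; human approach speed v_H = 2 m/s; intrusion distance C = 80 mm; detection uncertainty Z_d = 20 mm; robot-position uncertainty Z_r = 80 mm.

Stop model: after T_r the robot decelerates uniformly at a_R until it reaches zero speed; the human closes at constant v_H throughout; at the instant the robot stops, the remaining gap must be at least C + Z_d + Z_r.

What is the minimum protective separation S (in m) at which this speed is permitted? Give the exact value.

braking lasts T_s = (49/20)/6 = 0.4083 s
robot in T_r: 2.4500·0.0800 = 0.1960 m
braking distance = 2.4500²/(2·6.0000) = 0.5002 m
human over T_r+T_s: 2.0000·(0.0800+0.4083) = 0.9767 m
margins: 0.0800+0.0200+0.0800 = 0.1800 m
S_min ≈ 0.1960+0.5002+0.9767+0.1800  ⇒  S_min = 14823/8000 m

S_min = 14823/8000 m = 1.8529 m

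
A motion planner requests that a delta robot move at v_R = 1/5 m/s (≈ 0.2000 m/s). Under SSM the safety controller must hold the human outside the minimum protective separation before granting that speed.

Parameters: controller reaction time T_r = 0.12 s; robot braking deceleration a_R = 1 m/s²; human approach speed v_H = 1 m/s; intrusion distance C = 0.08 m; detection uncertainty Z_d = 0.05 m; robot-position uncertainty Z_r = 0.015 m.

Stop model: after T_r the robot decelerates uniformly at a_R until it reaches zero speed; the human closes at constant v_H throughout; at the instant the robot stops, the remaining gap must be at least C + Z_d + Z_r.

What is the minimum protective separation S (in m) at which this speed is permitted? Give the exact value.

stop time T_s = (1/5)/1 = 0.2000 s
robot in T_r: 0.2000·0.1200 = 0.0240 m
braking distance = 0.2000²/(2·1.0000) = 0.0200 m
human over T_r+T_s: 1.0000·(0.1200+0.2000) = 0.3200 m
residual clearance needed = 0.0800+0.0500+0.0150 = 0.1450 m
S_min ≈ 0.0240+0.0200+0.3200+0.1450  ⇒  S_min = 509/1000 m

S_min = 509/1000 m = 0.5090 m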